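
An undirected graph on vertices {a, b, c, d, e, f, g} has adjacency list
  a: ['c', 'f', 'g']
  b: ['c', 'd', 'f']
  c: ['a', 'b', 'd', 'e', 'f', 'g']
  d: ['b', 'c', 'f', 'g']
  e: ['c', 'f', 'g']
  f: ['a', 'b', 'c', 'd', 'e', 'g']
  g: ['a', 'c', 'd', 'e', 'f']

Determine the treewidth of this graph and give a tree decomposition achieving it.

Treewidth 3.
Bags: B1 = {c, d, f, g}  B2 = {c, e, f, g}  B3 = {a, c, f, g}  B4 = {b, c, d, f}
Tree: B1–B2, B1–B3, B1–B4

Every bag has size at most 4, so the width is 4 − 1 = 3 and tw(G) ≤ 3. On the other hand G contains the 4-clique {c, d, f, g}. A clique must lie in a single bag of any decomposition, so no decomposition can have width below 3. Combining the bounds, tw(G) = 3.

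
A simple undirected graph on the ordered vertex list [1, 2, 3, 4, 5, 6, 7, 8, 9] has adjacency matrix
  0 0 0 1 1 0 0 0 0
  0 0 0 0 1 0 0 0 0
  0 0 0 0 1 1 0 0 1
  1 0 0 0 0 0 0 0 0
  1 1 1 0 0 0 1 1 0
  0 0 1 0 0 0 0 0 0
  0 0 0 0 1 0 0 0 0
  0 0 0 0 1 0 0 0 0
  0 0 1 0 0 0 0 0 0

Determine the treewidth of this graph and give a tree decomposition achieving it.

Every bag has size at most 2, so the width is 2 − 1 = 1 and tw(G) ≤ 1. Any graph with an edge has treewidth ≥ 1, and G has the edge 5–3. Hence tw(G) = 1 exactly.

Treewidth 1.
One optimal decomposition is:
Bags: B1 = {3, 5}  B2 = {3, 6}  B3 = {3, 9}  B4 = {5, 7}  B5 = {1, 5}  B6 = {5, 8}  B7 = {1, 4}  B8 = {2, 5}
Tree: B1–B2, B1–B3, B1–B4, B4–B5, B4–B6, B5–B7, B5–B8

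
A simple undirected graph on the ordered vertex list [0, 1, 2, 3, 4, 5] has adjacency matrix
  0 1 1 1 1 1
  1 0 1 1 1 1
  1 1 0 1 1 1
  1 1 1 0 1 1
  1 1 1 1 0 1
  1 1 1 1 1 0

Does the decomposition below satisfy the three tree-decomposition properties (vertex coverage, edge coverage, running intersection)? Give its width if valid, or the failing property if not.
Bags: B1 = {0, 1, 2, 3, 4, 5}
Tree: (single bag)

Every vertex of G appears in some bag (union = {0, 1, 2, 3, 4, 5}); every edge is covered by a bag; and for each vertex v the set of bags containing v is connected in the bag tree. The decomposition is therefore valid. The largest bag has 6 vertices, so the width is 5.

Yes; width 5.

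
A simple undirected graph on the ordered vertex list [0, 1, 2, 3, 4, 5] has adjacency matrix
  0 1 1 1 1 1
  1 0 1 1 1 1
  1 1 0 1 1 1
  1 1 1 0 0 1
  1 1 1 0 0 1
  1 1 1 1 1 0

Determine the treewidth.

4

A width-4 tree decomposition is:
Bags: B1 = {0, 1, 2, 4, 5}  B2 = {0, 1, 2, 3, 5}
Tree: B1–B2
The largest bag has 5 vertices, giving width 4; this decomposition certifies tw(G) ≤ 4. On the other hand G contains the 5-clique {0, 1, 2, 3, 5}. A clique must lie in a single bag of any decomposition, so no decomposition can have width below 4. The upper and lower bounds meet at 4, so that is the treewidth.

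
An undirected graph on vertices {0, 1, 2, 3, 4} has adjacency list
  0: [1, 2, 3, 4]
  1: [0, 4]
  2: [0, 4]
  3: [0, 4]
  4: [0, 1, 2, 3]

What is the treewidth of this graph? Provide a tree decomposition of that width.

The largest bag has 3 vertices, giving width 2; this decomposition certifies tw(G) ≤ 2. Conversely, {0, 1, 4} is a clique of size 3, and the vertices of any clique must share a bag in every tree decomposition; so some bag has ≥ 3 vertices and tw(G) ≥ 2. Combining the bounds, tw(G) = 2.

Treewidth 2.
One such decomposition:
Bags: B1 = {0, 2, 4}  B2 = {0, 3, 4}  B3 = {0, 1, 4}
Tree: B1–B2, B2–B3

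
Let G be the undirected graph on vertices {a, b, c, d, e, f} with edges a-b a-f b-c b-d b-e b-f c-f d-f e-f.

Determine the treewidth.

2

A width-2 tree decomposition is:
Bags: B1 = {b, e, f}  B2 = {b, d, f}  B3 = {a, b, f}  B4 = {b, c, f}
Tree: B1–B2, B2–B3, B1–B4
The largest bag has 3 vertices, giving width 2; this decomposition certifies tw(G) ≤ 2. Conversely, {b, d, f} is a clique of size 3, and the vertices of any clique must share a bag in every tree decomposition; so some bag has ≥ 3 vertices and tw(G) ≥ 2. Hence tw(G) = 2 exactly.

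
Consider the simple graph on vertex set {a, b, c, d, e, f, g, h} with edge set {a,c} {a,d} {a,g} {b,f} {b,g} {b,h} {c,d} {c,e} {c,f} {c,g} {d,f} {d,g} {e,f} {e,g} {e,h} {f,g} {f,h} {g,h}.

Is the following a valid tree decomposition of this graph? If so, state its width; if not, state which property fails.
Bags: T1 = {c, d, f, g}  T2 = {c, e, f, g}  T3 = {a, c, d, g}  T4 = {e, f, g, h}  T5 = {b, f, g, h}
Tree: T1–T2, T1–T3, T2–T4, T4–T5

Checking the three conditions: (i) the bags cover all of {a, b, c, d, e, f, g, h}; (ii) for each edge, some bag contains both endpoints; (iii) the bags containing any fixed vertex form a subtree. All hold, so the decomposition is valid with width 4 − 1 = 3.

Yes; width 3.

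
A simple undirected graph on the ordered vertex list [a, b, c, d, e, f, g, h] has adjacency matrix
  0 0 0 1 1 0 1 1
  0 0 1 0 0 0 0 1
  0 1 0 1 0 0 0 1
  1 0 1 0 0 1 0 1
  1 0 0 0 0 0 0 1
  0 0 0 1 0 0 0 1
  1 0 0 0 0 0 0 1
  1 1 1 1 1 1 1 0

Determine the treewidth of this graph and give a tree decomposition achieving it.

Every bag has size at most 3, so the width is 3 − 1 = 2 and tw(G) ≤ 2. For the lower bound, the 3 vertices {a, d, h} are pairwise adjacent, and any tree decomposition puts a clique entirely inside one bag — forcing width ≥ 2. Hence tw(G) = 2 exactly.

Treewidth 2.
One optimal decomposition is:
Bags: B1 = {b, c, h}  B2 = {c, d, h}  B3 = {d, f, h}  B4 = {a, d, h}  B5 = {a, g, h}  B6 = {a, e, h}
Tree: B1–B2, B2–B3, B3–B4, B4–B5, B5–B6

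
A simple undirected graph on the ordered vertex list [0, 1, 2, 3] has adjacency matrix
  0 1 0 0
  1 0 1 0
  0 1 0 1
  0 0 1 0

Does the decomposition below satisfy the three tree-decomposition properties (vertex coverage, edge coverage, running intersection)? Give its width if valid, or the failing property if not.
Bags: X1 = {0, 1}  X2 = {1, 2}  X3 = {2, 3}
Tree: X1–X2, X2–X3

Every vertex of G appears in some bag (union = {0, 1, 2, 3}); every edge is covered by a bag; and for each vertex v the set of bags containing v is connected in the bag tree. The decomposition is therefore valid. The largest bag has 2 vertices, so the width is 1.

Yes; width 1.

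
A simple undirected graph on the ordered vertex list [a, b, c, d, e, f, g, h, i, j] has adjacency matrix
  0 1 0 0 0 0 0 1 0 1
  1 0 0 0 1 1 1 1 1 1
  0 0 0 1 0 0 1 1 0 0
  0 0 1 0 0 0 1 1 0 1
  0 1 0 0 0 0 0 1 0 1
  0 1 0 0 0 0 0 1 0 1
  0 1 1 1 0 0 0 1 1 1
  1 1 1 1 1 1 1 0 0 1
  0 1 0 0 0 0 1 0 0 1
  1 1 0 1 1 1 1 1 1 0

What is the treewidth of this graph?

A width-3 tree decomposition is:
Bags: B1 = {d, g, h, j}  B2 = {b, g, h, j}  B3 = {b, e, h, j}  B4 = {b, f, h, j}  B5 = {b, g, i, j}  B6 = {c, d, g, h}  B7 = {a, b, h, j}
Tree: B1–B2, B2–B3, B2–B4, B2–B5, B1–B6, B3–B7
Every bag has size at most 4, so the width is 4 − 1 = 3 and tw(G) ≤ 3. On the other hand G contains the 4-clique {d, g, h, j}. A clique must lie in a single bag of any decomposition, so no decomposition can have width below 3. Combining the bounds, tw(G) = 3.

3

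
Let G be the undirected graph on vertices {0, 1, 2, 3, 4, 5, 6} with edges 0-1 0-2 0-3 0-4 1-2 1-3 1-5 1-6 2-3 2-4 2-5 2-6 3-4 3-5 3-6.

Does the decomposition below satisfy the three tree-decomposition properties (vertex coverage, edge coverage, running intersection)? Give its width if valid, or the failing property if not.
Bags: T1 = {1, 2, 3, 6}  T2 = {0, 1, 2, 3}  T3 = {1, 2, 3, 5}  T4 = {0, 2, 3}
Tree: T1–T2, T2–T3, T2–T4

No — vertex 4 appears in no bag.

A tree decomposition must satisfy three properties: every vertex lies in some bag; for every edge, both endpoints lie together in some bag; and for every vertex, the bags containing it form a connected subtree. Here vertex 4 appears in no bag, so the decomposition is invalid.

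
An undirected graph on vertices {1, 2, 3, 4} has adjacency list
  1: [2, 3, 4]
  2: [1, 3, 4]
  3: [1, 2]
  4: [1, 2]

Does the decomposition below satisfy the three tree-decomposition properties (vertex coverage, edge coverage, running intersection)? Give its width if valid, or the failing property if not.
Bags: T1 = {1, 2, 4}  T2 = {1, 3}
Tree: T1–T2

No — edge (2,3) lies in no bag.

A tree decomposition must satisfy three properties: every vertex lies in some bag; for every edge, both endpoints lie together in some bag; and for every vertex, the bags containing it form a connected subtree. Here edge (2,3) lies in no bag, so the decomposition is invalid.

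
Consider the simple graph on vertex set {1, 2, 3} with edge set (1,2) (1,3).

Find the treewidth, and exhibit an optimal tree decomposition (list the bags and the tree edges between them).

Treewidth 1.
One optimal decomposition is:
Bags: B1 = {1, 3}  B2 = {1, 2}
Tree: B1–B2

Each bag holds 2 vertices, so the decomposition has width 1, which upper-bounds the treewidth. G has an edge, so its treewidth is at least 1. Therefore the treewidth is 1.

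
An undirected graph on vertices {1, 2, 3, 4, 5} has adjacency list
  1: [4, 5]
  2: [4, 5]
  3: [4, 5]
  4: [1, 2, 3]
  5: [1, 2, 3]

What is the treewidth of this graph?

A width-2 tree decomposition is:
Bags: B1 = {3, 4, 5}  B2 = {2, 4, 5}  B3 = {1, 4, 5}
Tree: B1–B2, B2–B3
Every bag has size at most 3, so the width is 3 − 1 = 2 and tw(G) ≤ 2. Since 4–3–5–2–4 is a cycle in G, G is not acyclic. Forests are exactly the graphs of treewidth ≤ 1, so tw(G) ≥ 2. Combining the bounds, tw(G) = 2.

2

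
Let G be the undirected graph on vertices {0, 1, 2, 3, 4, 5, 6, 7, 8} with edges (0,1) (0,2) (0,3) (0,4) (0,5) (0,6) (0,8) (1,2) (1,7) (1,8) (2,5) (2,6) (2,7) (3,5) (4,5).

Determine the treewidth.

A width-2 tree decomposition is:
Bags: B1 = {0, 2, 5}  B2 = {0, 1, 2}  B3 = {0, 2, 6}  B4 = {0, 3, 5}  B5 = {0, 4, 5}  B6 = {1, 2, 7}  B7 = {0, 1, 8}
Tree: B1–B2, B1–B3, B1–B4, B4–B5, B2–B6, B2–B7
Each bag holds 3 vertices, so the decomposition has width 2, which upper-bounds the treewidth. Conversely, {0, 1, 8} is a clique of size 3, and the vertices of any clique must share a bag in every tree decomposition; so some bag has ≥ 3 vertices and tw(G) ≥ 2. Combining the bounds, tw(G) = 2.

2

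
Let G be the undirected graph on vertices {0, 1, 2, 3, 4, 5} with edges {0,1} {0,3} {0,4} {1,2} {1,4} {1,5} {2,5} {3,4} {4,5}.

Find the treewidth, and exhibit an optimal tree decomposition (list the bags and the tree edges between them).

Treewidth 2.
One such decomposition:
Bags: B1 = {0, 1, 4}  B2 = {0, 3, 4}  B3 = {1, 4, 5}  B4 = {1, 2, 5}
Tree: B1–B2, B1–B3, B3–B4

Each bag holds 3 vertices, so the decomposition has width 2, which upper-bounds the treewidth. For the lower bound, the 3 vertices {1, 2, 5} are pairwise adjacent, and any tree decomposition puts a clique entirely inside one bag — forcing width ≥ 2. The upper and lower bounds meet at 2, so that is the treewidth.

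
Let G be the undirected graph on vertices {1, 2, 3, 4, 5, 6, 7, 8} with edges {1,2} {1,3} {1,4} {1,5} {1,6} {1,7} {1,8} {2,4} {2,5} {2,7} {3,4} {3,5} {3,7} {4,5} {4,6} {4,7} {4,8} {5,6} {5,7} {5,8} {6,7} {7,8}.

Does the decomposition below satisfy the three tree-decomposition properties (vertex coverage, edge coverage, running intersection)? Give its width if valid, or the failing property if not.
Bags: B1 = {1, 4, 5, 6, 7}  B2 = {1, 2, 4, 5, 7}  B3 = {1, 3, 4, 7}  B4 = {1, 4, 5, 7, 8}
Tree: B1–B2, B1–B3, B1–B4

A tree decomposition must satisfy three properties: every vertex lies in some bag; for every edge, both endpoints lie together in some bag; and for every vertex, the bags containing it form a connected subtree. Here edge (5,3) lies in no bag, so the decomposition is invalid.

No — edge (5,3) lies in no bag.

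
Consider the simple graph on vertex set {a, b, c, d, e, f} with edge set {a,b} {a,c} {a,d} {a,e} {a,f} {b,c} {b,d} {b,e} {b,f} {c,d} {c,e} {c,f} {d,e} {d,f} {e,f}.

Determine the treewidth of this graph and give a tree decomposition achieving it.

Treewidth 5.
Bags: B1 = {a, b, c, d, e, f}
Tree: (single bag)

With just one bag of size 6, the width is 6 − 1 = 5, so tw(G) ≤ 5. On the other hand G contains the 6-clique {a, b, c, d, e, f}. A clique must lie in a single bag of any decomposition, so no decomposition can have width below 5. Hence tw(G) = 5 exactly.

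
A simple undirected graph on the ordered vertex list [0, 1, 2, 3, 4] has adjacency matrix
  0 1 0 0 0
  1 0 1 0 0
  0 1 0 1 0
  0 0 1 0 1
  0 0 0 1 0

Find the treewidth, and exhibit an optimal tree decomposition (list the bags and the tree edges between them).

Treewidth 1.
One optimal decomposition is:
Bags: B1 = {1, 2}  B2 = {2, 3}  B3 = {3, 4}  B4 = {0, 1}
Tree: B1–B2, B2–B3, B1–B4

Each bag holds 2 vertices, so the decomposition has width 1, which upper-bounds the treewidth. Since G has at least one edge (e.g. 1–2), it is not an edgeless graph, so tw(G) ≥ 1. Combining the bounds, tw(G) = 1.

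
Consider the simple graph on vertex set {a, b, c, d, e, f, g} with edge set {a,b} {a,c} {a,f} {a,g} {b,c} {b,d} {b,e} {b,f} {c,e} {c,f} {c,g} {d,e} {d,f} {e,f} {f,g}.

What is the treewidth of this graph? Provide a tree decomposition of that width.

Each bag holds 4 vertices, so the decomposition has width 3, which upper-bounds the treewidth. On the other hand G contains the 4-clique {a, c, f, g}. A clique must lie in a single bag of any decomposition, so no decomposition can have width below 3. Therefore the treewidth is 3.

Treewidth 3.
One optimal decomposition is:
Bags: B1 = {b, c, e, f}  B2 = {b, d, e, f}  B3 = {a, b, c, f}  B4 = {a, c, f, g}
Tree: B1–B2, B1–B3, B3–B4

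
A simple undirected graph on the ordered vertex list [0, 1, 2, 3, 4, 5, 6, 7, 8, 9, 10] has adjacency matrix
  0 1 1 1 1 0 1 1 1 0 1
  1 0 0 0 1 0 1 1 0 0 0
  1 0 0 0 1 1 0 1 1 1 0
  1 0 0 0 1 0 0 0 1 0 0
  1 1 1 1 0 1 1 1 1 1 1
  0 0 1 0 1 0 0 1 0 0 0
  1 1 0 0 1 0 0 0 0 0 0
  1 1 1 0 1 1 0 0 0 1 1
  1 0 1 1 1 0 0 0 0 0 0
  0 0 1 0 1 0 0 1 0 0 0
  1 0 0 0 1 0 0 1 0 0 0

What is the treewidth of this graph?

A width-3 tree decomposition is:
Bags: B1 = {0, 2, 4, 7}  B2 = {0, 2, 4, 8}  B3 = {2, 4, 7, 9}  B4 = {0, 4, 7, 10}  B5 = {0, 1, 4, 7}  B6 = {0, 3, 4, 8}  B7 = {0, 1, 4, 6}  B8 = {2, 4, 5, 7}
Tree: B1–B2, B1–B3, B1–B4, B1–B5, B2–B6, B5–B7, B3–B8
Each bag holds 4 vertices, so the decomposition has width 3, which upper-bounds the treewidth. Conversely, {0, 2, 4, 8} is a clique of size 4, and the vertices of any clique must share a bag in every tree decomposition; so some bag has ≥ 4 vertices and tw(G) ≥ 3. Therefore the treewidth is 3.

3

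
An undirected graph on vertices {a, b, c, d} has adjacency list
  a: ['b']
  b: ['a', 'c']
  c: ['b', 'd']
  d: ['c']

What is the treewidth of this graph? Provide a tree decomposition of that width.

Treewidth 1.
Bags: B1 = {c, d}  B2 = {b, c}  B3 = {a, b}
Tree: B1–B2, B2–B3

The largest bag has 2 vertices, giving width 1; this decomposition certifies tw(G) ≤ 1. G has an edge, so its treewidth is at least 1. Hence tw(G) = 1 exactly.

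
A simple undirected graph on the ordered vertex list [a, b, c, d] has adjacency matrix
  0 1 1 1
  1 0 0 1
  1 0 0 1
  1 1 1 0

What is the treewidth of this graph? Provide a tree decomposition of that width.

Every bag has size at most 3, so the width is 3 − 1 = 2 and tw(G) ≤ 2. For the lower bound, the 3 vertices {a, c, d} are pairwise adjacent, and any tree decomposition puts a clique entirely inside one bag — forcing width ≥ 2. The upper and lower bounds meet at 2, so that is the treewidth.

Treewidth 2.
One optimal decomposition is:
Bags: B1 = {a, b, d}  B2 = {a, c, d}
Tree: B1–B2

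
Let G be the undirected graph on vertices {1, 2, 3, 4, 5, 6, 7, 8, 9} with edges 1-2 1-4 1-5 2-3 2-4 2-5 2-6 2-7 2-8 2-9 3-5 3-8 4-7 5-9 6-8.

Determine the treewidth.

2

A width-2 tree decomposition is:
Bags: B1 = {1, 2, 5}  B2 = {2, 3, 5}  B3 = {2, 5, 9}  B4 = {1, 2, 4}  B5 = {2, 3, 8}  B6 = {2, 6, 8}  B7 = {2, 4, 7}
Tree: B1–B2, B1–B3, B1–B4, B2–B5, B5–B6, B4–B7
The largest bag has 3 vertices, giving width 2; this decomposition certifies tw(G) ≤ 2. Conversely, {1, 2, 4} is a clique of size 3, and the vertices of any clique must share a bag in every tree decomposition; so some bag has ≥ 3 vertices and tw(G) ≥ 2. Combining the bounds, tw(G) = 2.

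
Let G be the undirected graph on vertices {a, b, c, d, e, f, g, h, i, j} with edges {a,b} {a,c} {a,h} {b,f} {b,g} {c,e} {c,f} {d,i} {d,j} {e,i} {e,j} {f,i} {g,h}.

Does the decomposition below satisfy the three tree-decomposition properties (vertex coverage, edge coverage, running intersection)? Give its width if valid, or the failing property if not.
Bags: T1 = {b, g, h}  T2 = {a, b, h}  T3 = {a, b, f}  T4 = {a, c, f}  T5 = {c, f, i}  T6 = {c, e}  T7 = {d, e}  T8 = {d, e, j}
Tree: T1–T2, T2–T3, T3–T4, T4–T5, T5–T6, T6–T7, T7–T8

No — edge (i,e) lies in no bag.

A tree decomposition must satisfy three properties: every vertex lies in some bag; for every edge, both endpoints lie together in some bag; and for every vertex, the bags containing it form a connected subtree. Here edge (i,e) lies in no bag, so the decomposition is invalid.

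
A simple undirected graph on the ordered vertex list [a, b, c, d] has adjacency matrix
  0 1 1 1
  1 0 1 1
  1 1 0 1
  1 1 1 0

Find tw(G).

A width-3 tree decomposition is:
Bags: B1 = {a, b, c, d}
Tree: (single bag)
A single bag containing all 4 vertices is trivially a valid decomposition of width 3. On the other hand G contains the 4-clique {a, b, c, d}. A clique must lie in a single bag of any decomposition, so no decomposition can have width below 3. Combining the bounds, tw(G) = 3.

3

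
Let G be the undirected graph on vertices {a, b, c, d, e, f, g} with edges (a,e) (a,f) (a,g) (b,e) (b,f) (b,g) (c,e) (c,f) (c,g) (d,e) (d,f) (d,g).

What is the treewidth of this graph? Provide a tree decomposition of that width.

The largest bag has 4 vertices, giving width 3; this decomposition certifies tw(G) ≤ 3. For the lower bound: the 4 vertex sets {c,g}, {b,e}, {f}, {a} are disjoint, each induces a connected subgraph, and every pair is joined by at least one edge of G. Contracting each set to a single vertex therefore yields K_{4} as a minor, and since treewidth is minor-monotone, tw(G) ≥ tw(K_{4}) = 3. Therefore the treewidth is 3.

Treewidth 3.
One optimal decomposition is:
Bags: B1 = {c, e, f, g}  B2 = {b, e, f, g}  B3 = {a, e, f, g}  B4 = {d, e, f, g}
Tree: B1–B2, B2–B3, B3–B4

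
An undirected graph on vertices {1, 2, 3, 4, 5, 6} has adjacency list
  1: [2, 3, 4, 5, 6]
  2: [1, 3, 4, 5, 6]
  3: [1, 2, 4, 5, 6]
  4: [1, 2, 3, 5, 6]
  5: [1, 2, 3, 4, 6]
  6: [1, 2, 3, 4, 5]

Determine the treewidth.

5

A width-5 tree decomposition is:
Bags: B1 = {1, 2, 3, 4, 5, 6}
Tree: (single bag)
With just one bag of size 6, the width is 6 − 1 = 5, so tw(G) ≤ 5. Conversely, {1, 2, 3, 4, 5, 6} is a clique of size 6, and the vertices of any clique must share a bag in every tree decomposition; so some bag has ≥ 6 vertices and tw(G) ≥ 5. Hence tw(G) = 5 exactly.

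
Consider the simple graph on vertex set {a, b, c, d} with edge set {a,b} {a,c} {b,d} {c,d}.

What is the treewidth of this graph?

A width-2 tree decomposition is:
Bags: B1 = {b, c, d}  B2 = {a, b, c}
Tree: B1–B2
Every bag has size at most 3, so the width is 3 − 1 = 2 and tw(G) ≤ 2. The edges b–d–c–a–b form a cycle, so G is not a tree and its treewidth is at least 2. The upper and lower bounds meet at 2, so that is the treewidth.

2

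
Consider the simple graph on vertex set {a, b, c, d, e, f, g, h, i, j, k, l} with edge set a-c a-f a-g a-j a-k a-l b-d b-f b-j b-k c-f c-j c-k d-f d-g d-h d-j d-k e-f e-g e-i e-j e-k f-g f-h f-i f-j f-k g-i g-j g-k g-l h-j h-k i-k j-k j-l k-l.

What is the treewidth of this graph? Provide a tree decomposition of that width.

The largest bag has 5 vertices, giving width 4; this decomposition certifies tw(G) ≤ 4. Conversely, {d, f, g, j, k} is a clique of size 5, and the vertices of any clique must share a bag in every tree decomposition; so some bag has ≥ 5 vertices and tw(G) ≥ 4. The upper and lower bounds meet at 4, so that is the treewidth.

Treewidth 4.
Bags: B1 = {e, f, g, j, k}  B2 = {a, f, g, j, k}  B3 = {e, f, g, i, k}  B4 = {a, g, j, k, l}  B5 = {a, c, f, j, k}  B6 = {d, f, g, j, k}  B7 = {b, d, f, j, k}  B8 = {d, f, h, j, k}
Tree: B1–B2, B1–B3, B2–B4, B2–B5, B1–B6, B6–B7, B6–B8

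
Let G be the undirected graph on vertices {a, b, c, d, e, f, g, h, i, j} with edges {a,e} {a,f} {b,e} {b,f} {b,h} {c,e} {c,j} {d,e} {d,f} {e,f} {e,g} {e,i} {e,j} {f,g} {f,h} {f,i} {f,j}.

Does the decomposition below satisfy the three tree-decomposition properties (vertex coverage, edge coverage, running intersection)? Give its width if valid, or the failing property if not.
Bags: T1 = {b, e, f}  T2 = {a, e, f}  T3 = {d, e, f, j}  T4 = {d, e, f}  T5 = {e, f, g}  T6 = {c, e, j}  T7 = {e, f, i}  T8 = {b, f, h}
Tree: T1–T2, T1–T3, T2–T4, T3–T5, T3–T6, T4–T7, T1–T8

A tree decomposition must satisfy three properties: every vertex lies in some bag; for every edge, both endpoints lie together in some bag; and for every vertex, the bags containing it form a connected subtree. Here bags containing vertex d are not connected in the tree, so the decomposition is invalid.

No — bags containing vertex d are not connected in the tree.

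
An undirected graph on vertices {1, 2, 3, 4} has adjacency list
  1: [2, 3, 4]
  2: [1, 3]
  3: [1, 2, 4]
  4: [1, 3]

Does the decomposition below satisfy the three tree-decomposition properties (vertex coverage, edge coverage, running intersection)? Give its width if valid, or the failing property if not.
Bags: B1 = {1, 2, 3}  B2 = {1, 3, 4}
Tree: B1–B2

Every vertex of G appears in some bag (union = {1, 2, 3, 4}); every edge is covered by a bag; and for each vertex v the set of bags containing v is connected in the bag tree. The decomposition is therefore valid. The largest bag has 3 vertices, so the width is 2.

Yes; width 2.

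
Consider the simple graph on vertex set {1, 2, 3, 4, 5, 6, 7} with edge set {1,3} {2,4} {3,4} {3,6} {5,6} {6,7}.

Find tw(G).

A width-1 tree decomposition is:
Bags: B1 = {3, 6}  B2 = {5, 6}  B3 = {3, 4}  B4 = {1, 3}  B5 = {6, 7}  B6 = {2, 4}
Tree: B1–B2, B1–B3, B3–B4, B2–B5, B3–B6
The largest bag has 2 vertices, giving width 1; this decomposition certifies tw(G) ≤ 1. Since G has at least one edge (e.g. 6–3), it is not an edgeless graph, so tw(G) ≥ 1. Therefore the treewidth is 1.

1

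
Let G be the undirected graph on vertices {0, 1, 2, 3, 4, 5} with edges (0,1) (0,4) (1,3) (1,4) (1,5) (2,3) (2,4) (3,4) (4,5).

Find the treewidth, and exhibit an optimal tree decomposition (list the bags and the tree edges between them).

Each bag holds 3 vertices, so the decomposition has width 2, which upper-bounds the treewidth. For the lower bound, the 3 vertices {0, 1, 4} are pairwise adjacent, and any tree decomposition puts a clique entirely inside one bag — forcing width ≥ 2. Combining the bounds, tw(G) = 2.

Treewidth 2.
Bags: B1 = {1, 3, 4}  B2 = {0, 1, 4}  B3 = {1, 4, 5}  B4 = {2, 3, 4}
Tree: B1–B2, B1–B3, B1–B4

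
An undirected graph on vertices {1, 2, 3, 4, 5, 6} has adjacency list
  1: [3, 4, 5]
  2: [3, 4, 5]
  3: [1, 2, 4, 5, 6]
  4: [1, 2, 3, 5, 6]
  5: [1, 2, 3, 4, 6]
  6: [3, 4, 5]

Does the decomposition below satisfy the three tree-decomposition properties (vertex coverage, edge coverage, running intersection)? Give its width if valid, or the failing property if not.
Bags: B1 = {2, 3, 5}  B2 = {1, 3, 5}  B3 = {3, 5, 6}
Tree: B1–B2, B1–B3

No — vertex 4 appears in no bag.

A tree decomposition must satisfy three properties: every vertex lies in some bag; for every edge, both endpoints lie together in some bag; and for every vertex, the bags containing it form a connected subtree. Here vertex 4 appears in no bag, so the decomposition is invalid.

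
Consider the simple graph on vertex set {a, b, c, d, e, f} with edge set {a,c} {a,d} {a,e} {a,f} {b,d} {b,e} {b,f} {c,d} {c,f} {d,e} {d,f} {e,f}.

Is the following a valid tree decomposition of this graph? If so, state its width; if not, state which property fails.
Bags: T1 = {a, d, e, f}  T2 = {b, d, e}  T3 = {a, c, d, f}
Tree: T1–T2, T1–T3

No — edge (f,b) lies in no bag.

A tree decomposition must satisfy three properties: every vertex lies in some bag; for every edge, both endpoints lie together in some bag; and for every vertex, the bags containing it form a connected subtree. Here edge (f,b) lies in no bag, so the decomposition is invalid.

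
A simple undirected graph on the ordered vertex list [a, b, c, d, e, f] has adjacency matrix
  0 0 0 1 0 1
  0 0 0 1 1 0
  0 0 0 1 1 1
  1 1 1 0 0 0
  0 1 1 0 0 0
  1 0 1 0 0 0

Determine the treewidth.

A width-2 tree decomposition is:
Bags: B1 = {a, d, f}  B2 = {c, d, f}  B3 = {b, c, d}  B4 = {b, c, e}
Tree: B1–B2, B2–B3, B3–B4
Every bag has size at most 3, so the width is 3 − 1 = 2 and tw(G) ≤ 2. For the lower bound, G contains the cycle a–f–c–d–a, so G is not a forest; only forests have treewidth ≤ 1, hence tw(G) ≥ 2. Therefore the treewidth is 2.

2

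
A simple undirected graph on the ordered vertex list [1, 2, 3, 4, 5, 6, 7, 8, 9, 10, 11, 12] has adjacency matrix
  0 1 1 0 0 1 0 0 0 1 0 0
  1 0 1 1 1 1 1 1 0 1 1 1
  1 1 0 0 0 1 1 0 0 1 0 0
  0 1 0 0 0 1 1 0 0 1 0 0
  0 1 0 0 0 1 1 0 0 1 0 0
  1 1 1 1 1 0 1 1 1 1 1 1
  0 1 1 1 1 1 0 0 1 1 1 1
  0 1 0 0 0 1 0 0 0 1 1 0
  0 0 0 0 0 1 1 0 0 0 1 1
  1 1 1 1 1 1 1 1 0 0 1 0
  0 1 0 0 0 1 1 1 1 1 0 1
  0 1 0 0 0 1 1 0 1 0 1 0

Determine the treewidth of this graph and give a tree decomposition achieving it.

Every bag has size at most 5, so the width is 5 − 1 = 4 and tw(G) ≤ 4. On the other hand G contains the 5-clique {6, 7, 9, 11, 12}. A clique must lie in a single bag of any decomposition, so no decomposition can have width below 4. Therefore the treewidth is 4.

Treewidth 4.
One optimal decomposition is:
Bags: B1 = {2, 6, 7, 10, 11}  B2 = {2, 5, 6, 7, 10}  B3 = {2, 4, 6, 7, 10}  B4 = {2, 3, 6, 7, 10}  B5 = {2, 6, 8, 10, 11}  B6 = {2, 6, 7, 11, 12}  B7 = {1, 2, 3, 6, 10}  B8 = {6, 7, 9, 11, 12}
Tree: B1–B2, B2–B3, B3–B4, B1–B5, B1–B6, B4–B7, B6–B8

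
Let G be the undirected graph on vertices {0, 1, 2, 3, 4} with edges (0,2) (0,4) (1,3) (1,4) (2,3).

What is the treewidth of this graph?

2

A width-2 tree decomposition is:
Bags: B1 = {0, 2, 4}  B2 = {2, 3, 4}  B3 = {1, 3, 4}
Tree: B1–B2, B2–B3
Each bag holds 3 vertices, so the decomposition has width 2, which upper-bounds the treewidth. The edges 4–0–2–3–1–4 form a cycle, so G is not a tree and its treewidth is at least 2. Combining the bounds, tw(G) = 2.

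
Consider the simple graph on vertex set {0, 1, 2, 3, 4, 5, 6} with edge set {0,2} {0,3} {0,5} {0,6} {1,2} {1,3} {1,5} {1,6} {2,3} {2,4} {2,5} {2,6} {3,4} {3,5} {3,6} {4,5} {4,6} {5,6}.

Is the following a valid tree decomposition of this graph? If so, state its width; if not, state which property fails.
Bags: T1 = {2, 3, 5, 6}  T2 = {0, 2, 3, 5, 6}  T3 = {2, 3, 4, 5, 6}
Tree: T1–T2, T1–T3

A tree decomposition must satisfy three properties: every vertex lies in some bag; for every edge, both endpoints lie together in some bag; and for every vertex, the bags containing it form a connected subtree. Here vertex 1 appears in no bag, so the decomposition is invalid.

No — vertex 1 appears in no bag.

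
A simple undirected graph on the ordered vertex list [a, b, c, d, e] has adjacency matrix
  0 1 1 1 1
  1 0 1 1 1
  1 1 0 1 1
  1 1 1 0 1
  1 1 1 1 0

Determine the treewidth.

A width-4 tree decomposition is:
Bags: B1 = {a, b, c, d, e}
Tree: (single bag)
A single bag containing all 5 vertices is trivially a valid decomposition of width 4. For the lower bound, the 5 vertices {a, b, c, d, e} are pairwise adjacent, and any tree decomposition puts a clique entirely inside one bag — forcing width ≥ 4. Therefore the treewidth is 4.

4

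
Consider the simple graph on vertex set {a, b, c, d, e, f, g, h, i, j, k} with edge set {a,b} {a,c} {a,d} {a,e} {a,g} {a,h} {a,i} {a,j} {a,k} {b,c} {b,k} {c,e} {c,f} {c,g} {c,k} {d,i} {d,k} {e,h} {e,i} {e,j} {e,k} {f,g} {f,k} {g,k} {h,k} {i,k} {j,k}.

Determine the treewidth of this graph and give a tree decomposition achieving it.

The largest bag has 4 vertices, giving width 3; this decomposition certifies tw(G) ≤ 3. Conversely, {a, d, i, k} is a clique of size 4, and the vertices of any clique must share a bag in every tree decomposition; so some bag has ≥ 4 vertices and tw(G) ≥ 3. Therefore the treewidth is 3.

Treewidth 3.
One such decomposition:
Bags: B1 = {a, c, e, k}  B2 = {a, e, j, k}  B3 = {a, c, g, k}  B4 = {a, e, i, k}  B5 = {a, d, i, k}  B6 = {a, e, h, k}  B7 = {c, f, g, k}  B8 = {a, b, c, k}
Tree: B1–B2, B1–B3, B2–B4, B4–B5, B1–B6, B3–B7, B1–B8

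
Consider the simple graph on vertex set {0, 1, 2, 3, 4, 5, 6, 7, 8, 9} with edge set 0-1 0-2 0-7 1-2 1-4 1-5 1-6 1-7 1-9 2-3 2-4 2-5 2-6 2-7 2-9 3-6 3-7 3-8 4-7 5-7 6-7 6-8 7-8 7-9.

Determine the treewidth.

A width-3 tree decomposition is:
Bags: B1 = {1, 2, 6, 7}  B2 = {1, 2, 4, 7}  B3 = {2, 3, 6, 7}  B4 = {3, 6, 7, 8}  B5 = {1, 2, 5, 7}  B6 = {0, 1, 2, 7}  B7 = {1, 2, 7, 9}
Tree: B1–B2, B1–B3, B3–B4, B2–B5, B5–B6, B6–B7
Every bag has size at most 4, so the width is 4 − 1 = 3 and tw(G) ≤ 3. For the lower bound, the 4 vertices {3, 6, 7, 8} are pairwise adjacent, and any tree decomposition puts a clique entirely inside one bag — forcing width ≥ 3. Hence tw(G) = 3 exactly.

3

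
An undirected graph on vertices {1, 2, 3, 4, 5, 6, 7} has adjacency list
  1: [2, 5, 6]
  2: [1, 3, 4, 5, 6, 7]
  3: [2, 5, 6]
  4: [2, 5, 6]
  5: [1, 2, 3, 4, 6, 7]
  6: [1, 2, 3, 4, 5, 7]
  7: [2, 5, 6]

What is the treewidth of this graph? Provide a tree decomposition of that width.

The largest bag has 4 vertices, giving width 3; this decomposition certifies tw(G) ≤ 3. On the other hand G contains the 4-clique {1, 2, 5, 6}. A clique must lie in a single bag of any decomposition, so no decomposition can have width below 3. Hence tw(G) = 3 exactly.

Treewidth 3.
Bags: B1 = {1, 2, 5, 6}  B2 = {2, 3, 5, 6}  B3 = {2, 4, 5, 6}  B4 = {2, 5, 6, 7}
Tree: B1–B2, B2–B3, B3–B4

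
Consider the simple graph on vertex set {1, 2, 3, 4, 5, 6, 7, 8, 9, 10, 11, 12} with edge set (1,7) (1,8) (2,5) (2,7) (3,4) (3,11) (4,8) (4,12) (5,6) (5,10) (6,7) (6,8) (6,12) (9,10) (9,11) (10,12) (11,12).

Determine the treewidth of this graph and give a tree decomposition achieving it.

Treewidth 3.
One such decomposition:
Bags: B1 = {1, 2, 5, 7}  B2 = {1, 5, 6, 7}  B3 = {1, 5, 6, 8}  B4 = {5, 6, 8, 10}  B5 = {6, 8, 10, 12}  B6 = {4, 8, 10, 12}  B7 = {4, 9, 10, 12}  B8 = {4, 9, 11, 12}  B9 = {3, 4, 9, 11}
Tree: B1–B2, B2–B3, B3–B4, B4–B5, B5–B6, B6–B7, B7–B8, B8–B9

Each bag holds 4 vertices, so the decomposition has width 3, which upper-bounds the treewidth. For the lower bound: the 4 vertex sets {1,2,7}, {5}, {6}, {4,8,10,12} are disjoint, each induces a connected subgraph, and every pair is joined by at least one edge of G. Contracting each set to a single vertex therefore yields K_{4} as a minor, and since treewidth is minor-monotone, tw(G) ≥ tw(K_{4}) = 3. Therefore the treewidth is 3.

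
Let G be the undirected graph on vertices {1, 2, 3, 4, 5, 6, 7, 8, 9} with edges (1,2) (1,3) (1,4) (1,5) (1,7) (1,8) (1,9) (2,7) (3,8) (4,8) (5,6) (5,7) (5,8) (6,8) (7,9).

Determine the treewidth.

2

A width-2 tree decomposition is:
Bags: B1 = {1, 2, 7}  B2 = {1, 5, 7}  B3 = {1, 5, 8}  B4 = {1, 3, 8}  B5 = {5, 6, 8}  B6 = {1, 4, 8}  B7 = {1, 7, 9}
Tree: B1–B2, B2–B3, B3–B4, B3–B5, B4–B6, B2–B7
The largest bag has 3 vertices, giving width 2; this decomposition certifies tw(G) ≤ 2. Conversely, {1, 3, 8} is a clique of size 3, and the vertices of any clique must share a bag in every tree decomposition; so some bag has ≥ 3 vertices and tw(G) ≥ 2. Combining the bounds, tw(G) = 2.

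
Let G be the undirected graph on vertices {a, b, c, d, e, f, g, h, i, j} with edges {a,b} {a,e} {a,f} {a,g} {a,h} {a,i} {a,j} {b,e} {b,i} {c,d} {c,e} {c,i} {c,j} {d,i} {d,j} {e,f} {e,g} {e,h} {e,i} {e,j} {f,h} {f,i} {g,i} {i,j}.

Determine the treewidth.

3

A width-3 tree decomposition is:
Bags: B1 = {a, e, i, j}  B2 = {c, e, i, j}  B3 = {a, e, f, i}  B4 = {a, b, e, i}  B5 = {a, e, g, i}  B6 = {a, e, f, h}  B7 = {c, d, i, j}
Tree: B1–B2, B1–B3, B1–B4, B1–B5, B3–B6, B2–B7
The largest bag has 4 vertices, giving width 3; this decomposition certifies tw(G) ≤ 3. On the other hand G contains the 4-clique {a, e, f, h}. A clique must lie in a single bag of any decomposition, so no decomposition can have width below 3. The upper and lower bounds meet at 3, so that is the treewidth.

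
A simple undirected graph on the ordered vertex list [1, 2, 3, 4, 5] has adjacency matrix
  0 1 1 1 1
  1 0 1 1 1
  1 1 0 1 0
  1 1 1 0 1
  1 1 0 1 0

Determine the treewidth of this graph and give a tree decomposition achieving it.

Every bag has size at most 4, so the width is 4 − 1 = 3 and tw(G) ≤ 3. On the other hand G contains the 4-clique {1, 2, 3, 4}. A clique must lie in a single bag of any decomposition, so no decomposition can have width below 3. Hence tw(G) = 3 exactly.

Treewidth 3.
Bags: B1 = {1, 2, 3, 4}  B2 = {1, 2, 4, 5}
Tree: B1–B2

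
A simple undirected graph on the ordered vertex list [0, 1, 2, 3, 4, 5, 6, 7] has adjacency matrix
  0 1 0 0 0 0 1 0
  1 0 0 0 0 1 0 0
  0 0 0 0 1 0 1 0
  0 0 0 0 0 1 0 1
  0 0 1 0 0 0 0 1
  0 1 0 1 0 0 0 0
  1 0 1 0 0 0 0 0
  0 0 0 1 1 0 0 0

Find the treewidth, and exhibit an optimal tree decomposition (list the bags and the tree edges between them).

Treewidth 2.
One optimal decomposition is:
Bags: B1 = {3, 5, 7}  B2 = {4, 5, 7}  B3 = {2, 4, 5}  B4 = {2, 5, 6}  B5 = {0, 5, 6}  B6 = {0, 1, 5}
Tree: B1–B2, B2–B3, B3–B4, B4–B5, B5–B6

Every bag has size at most 3, so the width is 3 − 1 = 2 and tw(G) ≤ 2. For the lower bound, G contains the cycle 5–3–7–4–2–6–0–1–5, so G is not a forest; only forests have treewidth ≤ 1, hence tw(G) ≥ 2. Hence tw(G) = 2 exactly.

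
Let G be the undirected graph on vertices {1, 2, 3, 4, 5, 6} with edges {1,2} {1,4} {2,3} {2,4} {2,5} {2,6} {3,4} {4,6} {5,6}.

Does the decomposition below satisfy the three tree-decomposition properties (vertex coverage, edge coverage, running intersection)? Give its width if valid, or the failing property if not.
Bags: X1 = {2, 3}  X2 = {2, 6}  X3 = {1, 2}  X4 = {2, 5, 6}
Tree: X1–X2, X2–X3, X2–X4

A tree decomposition must satisfy three properties: every vertex lies in some bag; for every edge, both endpoints lie together in some bag; and for every vertex, the bags containing it form a connected subtree. Here vertex 4 appears in no bag, so the decomposition is invalid.

No — vertex 4 appears in no bag.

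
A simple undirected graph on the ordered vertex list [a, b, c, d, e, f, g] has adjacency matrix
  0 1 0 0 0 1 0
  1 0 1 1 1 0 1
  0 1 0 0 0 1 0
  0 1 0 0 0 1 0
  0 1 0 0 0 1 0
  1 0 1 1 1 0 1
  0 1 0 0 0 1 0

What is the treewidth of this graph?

2

A width-2 tree decomposition is:
Bags: B1 = {b, d, f}  B2 = {a, b, f}  B3 = {b, e, f}  B4 = {b, f, g}  B5 = {b, c, f}
Tree: B1–B2, B2–B3, B3–B4, B4–B5
The largest bag has 3 vertices, giving width 2; this decomposition certifies tw(G) ≤ 2. The edges b–d–f–a–b form a cycle, so G is not a tree and its treewidth is at least 2. Therefore the treewidth is 2.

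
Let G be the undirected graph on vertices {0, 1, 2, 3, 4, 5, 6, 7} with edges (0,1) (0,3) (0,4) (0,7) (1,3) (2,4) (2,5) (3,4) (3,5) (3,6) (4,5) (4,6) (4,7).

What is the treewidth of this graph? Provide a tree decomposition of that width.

Treewidth 2.
Bags: B1 = {3, 4, 6}  B2 = {0, 3, 4}  B3 = {3, 4, 5}  B4 = {0, 1, 3}  B5 = {0, 4, 7}  B6 = {2, 4, 5}
Tree: B1–B2, B1–B3, B2–B4, B2–B5, B3–B6

Each bag holds 3 vertices, so the decomposition has width 2, which upper-bounds the treewidth. On the other hand G contains the 3-clique {0, 1, 3}. A clique must lie in a single bag of any decomposition, so no decomposition can have width below 2. The upper and lower bounds meet at 2, so that is the treewidth.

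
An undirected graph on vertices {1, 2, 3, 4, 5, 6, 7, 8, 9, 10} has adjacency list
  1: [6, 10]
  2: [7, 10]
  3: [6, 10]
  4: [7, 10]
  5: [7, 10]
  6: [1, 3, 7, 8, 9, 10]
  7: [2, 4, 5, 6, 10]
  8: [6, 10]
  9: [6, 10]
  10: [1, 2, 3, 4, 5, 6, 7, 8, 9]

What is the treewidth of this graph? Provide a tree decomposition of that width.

The largest bag has 3 vertices, giving width 2; this decomposition certifies tw(G) ≤ 2. For the lower bound, the 3 vertices {2, 7, 10} are pairwise adjacent, and any tree decomposition puts a clique entirely inside one bag — forcing width ≥ 2. Therefore the treewidth is 2.

Treewidth 2.
One such decomposition:
Bags: B1 = {6, 9, 10}  B2 = {6, 7, 10}  B3 = {1, 6, 10}  B4 = {6, 8, 10}  B5 = {2, 7, 10}  B6 = {5, 7, 10}  B7 = {3, 6, 10}  B8 = {4, 7, 10}
Tree: B1–B2, B2–B3, B2–B4, B2–B5, B5–B6, B2–B7, B5–B8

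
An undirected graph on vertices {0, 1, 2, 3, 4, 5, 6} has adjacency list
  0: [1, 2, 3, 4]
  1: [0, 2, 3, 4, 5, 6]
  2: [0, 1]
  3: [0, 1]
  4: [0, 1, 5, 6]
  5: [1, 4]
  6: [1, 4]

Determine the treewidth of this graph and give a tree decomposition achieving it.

The largest bag has 3 vertices, giving width 2; this decomposition certifies tw(G) ≤ 2. On the other hand G contains the 3-clique {0, 1, 2}. A clique must lie in a single bag of any decomposition, so no decomposition can have width below 2. Combining the bounds, tw(G) = 2.

Treewidth 2.
One such decomposition:
Bags: B1 = {1, 4, 6}  B2 = {0, 1, 4}  B3 = {0, 1, 3}  B4 = {0, 1, 2}  B5 = {1, 4, 5}
Tree: B1–B2, B2–B3, B3–B4, B2–B5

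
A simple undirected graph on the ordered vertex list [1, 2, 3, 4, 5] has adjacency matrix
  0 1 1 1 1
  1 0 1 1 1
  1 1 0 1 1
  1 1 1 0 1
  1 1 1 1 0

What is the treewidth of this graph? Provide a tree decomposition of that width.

A single bag containing all 5 vertices is trivially a valid decomposition of width 4. On the other hand G contains the 5-clique {1, 2, 3, 4, 5}. A clique must lie in a single bag of any decomposition, so no decomposition can have width below 4. Hence tw(G) = 4 exactly.

Treewidth 4.
Bags: B1 = {1, 2, 3, 4, 5}
Tree: (single bag)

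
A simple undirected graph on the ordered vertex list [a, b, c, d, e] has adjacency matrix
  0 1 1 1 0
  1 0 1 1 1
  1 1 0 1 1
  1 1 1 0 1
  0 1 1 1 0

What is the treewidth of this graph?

3

A width-3 tree decomposition is:
Bags: B1 = {a, b, c, d}  B2 = {b, c, d, e}
Tree: B1–B2
Each bag holds 4 vertices, so the decomposition has width 3, which upper-bounds the treewidth. Conversely, {b, c, d, e} is a clique of size 4, and the vertices of any clique must share a bag in every tree decomposition; so some bag has ≥ 4 vertices and tw(G) ≥ 3. Combining the bounds, tw(G) = 3.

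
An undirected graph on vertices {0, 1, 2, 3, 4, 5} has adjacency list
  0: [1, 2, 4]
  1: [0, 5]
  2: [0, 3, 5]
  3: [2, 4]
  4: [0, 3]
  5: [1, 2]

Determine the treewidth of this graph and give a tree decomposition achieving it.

Each bag holds 3 vertices, so the decomposition has width 2, which upper-bounds the treewidth. The edges 4–3–2–0–4 form a cycle, so G is not a tree and its treewidth is at least 2. Hence tw(G) = 2 exactly.

Treewidth 2.
Bags: B1 = {0, 3, 4}  B2 = {0, 2, 3}  B3 = {0, 1, 2}  B4 = {1, 2, 5}
Tree: B1–B2, B2–B3, B3–B4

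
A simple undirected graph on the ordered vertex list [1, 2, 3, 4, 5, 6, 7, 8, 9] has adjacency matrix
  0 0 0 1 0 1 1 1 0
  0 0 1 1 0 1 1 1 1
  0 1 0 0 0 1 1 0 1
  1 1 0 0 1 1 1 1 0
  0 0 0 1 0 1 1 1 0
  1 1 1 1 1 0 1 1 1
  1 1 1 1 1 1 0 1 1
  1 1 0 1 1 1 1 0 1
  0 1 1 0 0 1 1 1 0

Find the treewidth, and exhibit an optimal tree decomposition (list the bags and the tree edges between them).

Each bag holds 5 vertices, so the decomposition has width 4, which upper-bounds the treewidth. Conversely, {2, 6, 7, 8, 9} is a clique of size 5, and the vertices of any clique must share a bag in every tree decomposition; so some bag has ≥ 5 vertices and tw(G) ≥ 4. Combining the bounds, tw(G) = 4.

Treewidth 4.
One optimal decomposition is:
Bags: B1 = {1, 4, 6, 7, 8}  B2 = {2, 4, 6, 7, 8}  B3 = {2, 6, 7, 8, 9}  B4 = {2, 3, 6, 7, 9}  B5 = {4, 5, 6, 7, 8}
Tree: B1–B2, B2–B3, B3–B4, B2–B5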